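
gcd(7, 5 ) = 1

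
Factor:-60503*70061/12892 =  - 4238900683/12892 = - 2^( - 2)*11^ ( - 1 )*17^1*293^( - 1)*3559^1*70061^1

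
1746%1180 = 566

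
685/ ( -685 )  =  - 1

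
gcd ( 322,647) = 1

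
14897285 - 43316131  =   - 28418846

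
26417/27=978  +  11/27 = 978.41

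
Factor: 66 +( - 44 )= 2^1*11^1=22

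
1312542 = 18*72919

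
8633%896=569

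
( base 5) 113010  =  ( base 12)2482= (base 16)1022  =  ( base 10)4130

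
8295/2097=2765/699= 3.96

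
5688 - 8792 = -3104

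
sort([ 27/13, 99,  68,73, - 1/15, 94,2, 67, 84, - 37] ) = [- 37, - 1/15,  2, 27/13, 67,68, 73,84,94, 99]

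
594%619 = 594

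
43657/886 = 49 + 243/886 = 49.27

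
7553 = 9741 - 2188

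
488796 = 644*759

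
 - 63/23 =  - 3 + 6/23 = - 2.74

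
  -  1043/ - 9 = 115 + 8/9  =  115.89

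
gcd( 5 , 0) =5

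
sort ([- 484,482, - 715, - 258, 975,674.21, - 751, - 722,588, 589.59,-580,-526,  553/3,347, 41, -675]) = [ - 751 ,-722,  -  715,-675,-580,-526,-484,-258,  41,553/3,347,482, 588, 589.59,  674.21,975]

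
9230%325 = 130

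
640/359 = 640/359 = 1.78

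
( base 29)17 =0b100100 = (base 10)36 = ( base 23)1d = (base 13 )2A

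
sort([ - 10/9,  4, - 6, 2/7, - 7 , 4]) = [ - 7 , - 6,- 10/9,2/7, 4,  4] 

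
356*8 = 2848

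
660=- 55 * ( - 12)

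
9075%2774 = 753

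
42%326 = 42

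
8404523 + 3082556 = 11487079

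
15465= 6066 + 9399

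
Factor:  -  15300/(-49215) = 2^2*3^1*5^1 * 193^(-1) = 60/193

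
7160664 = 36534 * 196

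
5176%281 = 118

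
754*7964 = 6004856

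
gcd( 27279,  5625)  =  9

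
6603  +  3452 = 10055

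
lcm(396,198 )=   396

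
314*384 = 120576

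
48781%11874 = 1285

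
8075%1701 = 1271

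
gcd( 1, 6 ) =1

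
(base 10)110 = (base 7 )215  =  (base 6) 302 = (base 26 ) 46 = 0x6e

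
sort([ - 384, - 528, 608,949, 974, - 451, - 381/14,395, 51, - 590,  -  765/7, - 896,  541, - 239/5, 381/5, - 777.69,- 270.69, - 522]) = [ - 896, - 777.69, - 590, - 528, - 522,-451, - 384 , - 270.69, - 765/7, - 239/5, - 381/14, 51,381/5,395, 541 , 608,949, 974] 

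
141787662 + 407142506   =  548930168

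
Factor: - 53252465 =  - 5^1*7^3*31051^1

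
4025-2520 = 1505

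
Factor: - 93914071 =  - 93914071^1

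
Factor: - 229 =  - 229^1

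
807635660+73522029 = 881157689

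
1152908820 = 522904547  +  630004273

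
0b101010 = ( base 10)42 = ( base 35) 17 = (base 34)18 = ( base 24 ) 1I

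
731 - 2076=-1345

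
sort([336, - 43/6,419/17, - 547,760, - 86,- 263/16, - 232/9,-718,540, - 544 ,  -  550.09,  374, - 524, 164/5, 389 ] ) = [-718,- 550.09, - 547,- 544,- 524, - 86, - 232/9, - 263/16, - 43/6,  419/17,164/5,  336,374,389, 540, 760]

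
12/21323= 12/21323=0.00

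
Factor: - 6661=  -  6661^1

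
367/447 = 367/447= 0.82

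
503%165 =8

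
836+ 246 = 1082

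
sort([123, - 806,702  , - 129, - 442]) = [ - 806,-442,-129 , 123,702]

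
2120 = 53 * 40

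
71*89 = 6319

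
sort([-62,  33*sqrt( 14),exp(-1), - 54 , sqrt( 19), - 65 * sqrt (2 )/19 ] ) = [ - 62, - 54, - 65*sqrt( 2 ) /19, exp( - 1 ), sqrt (19),33 * sqrt( 14 )]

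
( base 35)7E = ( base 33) 7s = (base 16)103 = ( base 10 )259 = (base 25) a9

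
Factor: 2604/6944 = 2^( - 3) * 3^1 = 3/8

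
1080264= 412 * 2622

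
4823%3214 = 1609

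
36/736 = 9/184 = 0.05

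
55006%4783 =2393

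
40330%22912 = 17418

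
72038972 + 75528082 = 147567054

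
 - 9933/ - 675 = 14 + 161/225 = 14.72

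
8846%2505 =1331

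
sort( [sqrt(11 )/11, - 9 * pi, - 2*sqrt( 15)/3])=[ - 9 * pi, - 2 * sqrt(15)/3, sqrt(11) /11]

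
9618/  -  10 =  - 962+1/5 =-961.80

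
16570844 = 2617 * 6332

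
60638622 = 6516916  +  54121706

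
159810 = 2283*70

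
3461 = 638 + 2823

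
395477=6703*59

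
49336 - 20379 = 28957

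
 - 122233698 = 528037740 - 650271438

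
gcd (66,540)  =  6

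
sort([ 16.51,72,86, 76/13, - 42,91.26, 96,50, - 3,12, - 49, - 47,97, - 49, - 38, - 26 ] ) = [- 49, - 49 ,-47, - 42, -38, - 26,-3,  76/13,  12,16.51,50, 72, 86,91.26 , 96, 97]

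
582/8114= 291/4057 = 0.07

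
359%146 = 67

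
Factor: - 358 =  - 2^1*179^1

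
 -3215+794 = -2421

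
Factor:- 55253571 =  - 3^1*18417857^1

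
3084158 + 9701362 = 12785520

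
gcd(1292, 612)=68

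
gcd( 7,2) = 1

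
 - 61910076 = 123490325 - 185400401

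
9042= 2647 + 6395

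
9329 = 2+9327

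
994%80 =34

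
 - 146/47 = - 146/47 = -3.11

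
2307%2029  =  278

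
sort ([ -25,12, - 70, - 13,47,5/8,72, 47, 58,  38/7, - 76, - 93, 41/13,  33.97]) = [ - 93, - 76, -70, - 25, - 13,5/8,41/13,38/7,  12,33.97,  47,47, 58,  72]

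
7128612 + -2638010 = 4490602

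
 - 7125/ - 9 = 2375/3  =  791.67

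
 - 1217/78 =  - 1217/78 = - 15.60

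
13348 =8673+4675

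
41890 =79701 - 37811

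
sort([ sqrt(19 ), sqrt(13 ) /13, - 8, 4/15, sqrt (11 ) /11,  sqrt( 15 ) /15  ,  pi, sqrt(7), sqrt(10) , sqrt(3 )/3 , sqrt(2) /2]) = [ - 8 , sqrt(15)/15,4/15, sqrt(13 )/13,sqrt ( 11 )/11,sqrt(3 )/3, sqrt ( 2) /2, sqrt(7), pi, sqrt( 10), sqrt(19)] 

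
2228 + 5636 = 7864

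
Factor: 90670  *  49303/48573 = 2^1* 3^(-3 )*5^1 * 7^ (- 1 )*47^1 * 257^ ( - 1) * 1049^1*9067^1  =  4470303010/48573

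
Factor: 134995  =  5^1 * 7^2*19^1*29^1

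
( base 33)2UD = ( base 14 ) 1233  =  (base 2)110001101101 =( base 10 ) 3181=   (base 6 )22421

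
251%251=0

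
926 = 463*2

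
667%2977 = 667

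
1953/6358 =1953/6358= 0.31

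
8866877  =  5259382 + 3607495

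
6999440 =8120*862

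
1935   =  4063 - 2128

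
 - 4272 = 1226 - 5498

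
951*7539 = 7169589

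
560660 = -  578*( - 970) 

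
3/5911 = 3/5911 =0.00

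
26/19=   26/19= 1.37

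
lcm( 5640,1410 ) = 5640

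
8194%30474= 8194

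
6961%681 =151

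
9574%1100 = 774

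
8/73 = 8/73 = 0.11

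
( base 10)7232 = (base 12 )4228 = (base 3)100220212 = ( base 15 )2222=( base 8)16100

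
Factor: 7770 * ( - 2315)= - 17987550 =- 2^1*3^1*5^2 *7^1 * 37^1 * 463^1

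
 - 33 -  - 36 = 3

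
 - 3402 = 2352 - 5754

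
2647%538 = 495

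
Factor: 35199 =3^2 * 3911^1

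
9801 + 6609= 16410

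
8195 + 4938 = 13133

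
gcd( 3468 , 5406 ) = 102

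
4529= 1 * 4529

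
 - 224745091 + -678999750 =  - 903744841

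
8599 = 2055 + 6544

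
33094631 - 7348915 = 25745716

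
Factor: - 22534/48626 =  - 19^1*41^( - 1) = - 19/41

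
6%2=0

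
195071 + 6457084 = 6652155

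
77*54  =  4158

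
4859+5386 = 10245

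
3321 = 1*3321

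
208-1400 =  - 1192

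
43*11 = 473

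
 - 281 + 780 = 499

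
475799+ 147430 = 623229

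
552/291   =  184/97 = 1.90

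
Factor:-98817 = - 3^1*32939^1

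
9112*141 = 1284792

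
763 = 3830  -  3067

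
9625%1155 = 385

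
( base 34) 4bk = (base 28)6b6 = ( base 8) 11632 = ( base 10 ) 5018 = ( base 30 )5h8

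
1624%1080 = 544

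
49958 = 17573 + 32385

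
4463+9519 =13982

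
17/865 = 17/865 = 0.02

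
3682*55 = 202510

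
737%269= 199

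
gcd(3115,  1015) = 35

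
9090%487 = 324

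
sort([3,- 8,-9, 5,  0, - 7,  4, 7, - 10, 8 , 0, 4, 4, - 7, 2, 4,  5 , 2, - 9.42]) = [ - 10,  -  9.42, - 9, - 8, - 7, - 7, 0, 0, 2, 2,3, 4, 4, 4, 4,5,5,7, 8]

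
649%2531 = 649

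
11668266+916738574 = 928406840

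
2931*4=11724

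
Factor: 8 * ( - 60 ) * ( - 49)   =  23520 = 2^5*3^1*5^1*7^2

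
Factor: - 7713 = - 3^2*857^1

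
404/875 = 404/875 = 0.46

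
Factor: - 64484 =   -  2^2*7^3 * 47^1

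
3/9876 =1/3292=0.00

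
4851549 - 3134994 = 1716555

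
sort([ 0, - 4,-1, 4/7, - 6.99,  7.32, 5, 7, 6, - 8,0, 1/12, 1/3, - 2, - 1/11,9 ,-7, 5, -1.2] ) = [ - 8, - 7, - 6.99, - 4, - 2 , - 1.2, - 1, - 1/11 , 0, 0, 1/12, 1/3, 4/7, 5,5,6,7,  7.32, 9]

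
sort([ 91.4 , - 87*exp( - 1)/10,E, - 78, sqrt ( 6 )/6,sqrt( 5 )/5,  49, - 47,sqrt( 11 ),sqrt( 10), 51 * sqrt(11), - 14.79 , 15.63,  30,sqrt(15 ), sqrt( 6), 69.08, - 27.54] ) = [ - 78 ,  -  47, - 27.54,-14.79, - 87*exp ( - 1 )/10, sqrt ( 6) /6,sqrt(5 )/5,sqrt( 6), E, sqrt( 10) , sqrt( 11),  sqrt( 15),15.63,30, 49, 69.08, 91.4,51*sqrt(11) ] 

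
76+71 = 147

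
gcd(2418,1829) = 31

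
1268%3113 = 1268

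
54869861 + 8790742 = 63660603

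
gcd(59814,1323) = 9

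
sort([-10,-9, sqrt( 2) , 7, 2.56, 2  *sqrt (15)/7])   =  [ - 10, - 9,2*sqrt(15)/7 , sqrt( 2),2.56 , 7 ] 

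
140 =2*70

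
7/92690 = 7/92690 = 0.00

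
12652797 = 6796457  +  5856340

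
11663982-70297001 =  - 58633019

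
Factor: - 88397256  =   - 2^3*3^1*109^1*33791^1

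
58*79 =4582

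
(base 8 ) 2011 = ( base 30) 14d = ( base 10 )1033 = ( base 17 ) 39d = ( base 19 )2G7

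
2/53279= 2/53279 = 0.00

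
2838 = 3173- 335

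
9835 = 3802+6033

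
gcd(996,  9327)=3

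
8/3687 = 8/3687 = 0.00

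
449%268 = 181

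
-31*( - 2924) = 90644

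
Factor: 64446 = 2^1*3^1*23^1*467^1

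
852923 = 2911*293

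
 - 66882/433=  - 155 + 233/433 = - 154.46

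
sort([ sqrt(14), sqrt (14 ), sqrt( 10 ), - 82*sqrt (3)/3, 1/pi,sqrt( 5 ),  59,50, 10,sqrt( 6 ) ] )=[ - 82*sqrt( 3)/3,  1/pi,sqrt( 5),sqrt(6),sqrt(10 ),sqrt(14) , sqrt( 14), 10,50, 59]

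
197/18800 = 197/18800=0.01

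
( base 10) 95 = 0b1011111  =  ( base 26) 3H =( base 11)87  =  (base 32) 2V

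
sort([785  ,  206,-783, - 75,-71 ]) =[-783,-75,-71, 206,785]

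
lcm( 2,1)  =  2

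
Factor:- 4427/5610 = - 2^(-1)* 3^ ( - 1 )*5^( -1 ) * 11^( - 1 )*17^( - 1 ) * 19^1 * 233^1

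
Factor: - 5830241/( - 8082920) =2^(  -  3)*5^(-1 )*41^1*43^1*397^( - 1)*509^( - 1)*3307^1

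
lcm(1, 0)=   0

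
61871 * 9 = 556839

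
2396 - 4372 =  - 1976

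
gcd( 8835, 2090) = 95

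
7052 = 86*82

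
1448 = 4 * 362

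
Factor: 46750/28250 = 11^1*17^1*113^(  -  1 )  =  187/113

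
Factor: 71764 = 2^2*  7^1 * 11^1*233^1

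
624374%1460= 954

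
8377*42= 351834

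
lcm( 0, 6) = 0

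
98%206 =98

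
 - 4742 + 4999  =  257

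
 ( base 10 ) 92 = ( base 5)332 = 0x5C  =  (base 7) 161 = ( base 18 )52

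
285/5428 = 285/5428 = 0.05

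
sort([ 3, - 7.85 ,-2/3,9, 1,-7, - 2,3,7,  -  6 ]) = [-7.85 ,-7,  -  6, - 2, - 2/3 , 1,3,3, 7,9 ] 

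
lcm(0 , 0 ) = 0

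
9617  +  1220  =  10837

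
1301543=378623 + 922920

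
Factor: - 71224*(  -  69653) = 2^3*29^1*307^1 * 69653^1 =4960965272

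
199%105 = 94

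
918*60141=55209438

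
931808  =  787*1184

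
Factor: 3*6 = 2^1*3^2 = 18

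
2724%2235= 489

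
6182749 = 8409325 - 2226576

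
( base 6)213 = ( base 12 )69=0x51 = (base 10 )81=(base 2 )1010001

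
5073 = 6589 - 1516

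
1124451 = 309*3639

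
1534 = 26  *59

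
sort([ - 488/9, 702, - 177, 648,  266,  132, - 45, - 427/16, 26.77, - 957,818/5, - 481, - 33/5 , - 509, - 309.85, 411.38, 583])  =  [ - 957, - 509,-481,  -  309.85, - 177, - 488/9, - 45,-427/16, - 33/5,26.77,  132 , 818/5, 266,411.38,583,  648,702 ]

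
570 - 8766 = - 8196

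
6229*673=4192117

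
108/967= 108/967 = 0.11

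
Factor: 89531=13^1*71^1*97^1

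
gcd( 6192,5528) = 8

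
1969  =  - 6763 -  - 8732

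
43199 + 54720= 97919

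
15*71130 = 1066950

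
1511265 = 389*3885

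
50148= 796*63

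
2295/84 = 765/28  =  27.32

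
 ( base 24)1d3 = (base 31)sn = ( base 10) 891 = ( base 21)209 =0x37b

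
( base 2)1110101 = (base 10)117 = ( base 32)3L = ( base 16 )75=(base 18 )69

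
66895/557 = 66895/557 = 120.10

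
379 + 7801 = 8180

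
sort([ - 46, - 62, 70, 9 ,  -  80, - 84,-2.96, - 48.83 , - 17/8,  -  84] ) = [  -  84, - 84, - 80, - 62, - 48.83, - 46,- 2.96, - 17/8,9, 70]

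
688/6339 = 688/6339 = 0.11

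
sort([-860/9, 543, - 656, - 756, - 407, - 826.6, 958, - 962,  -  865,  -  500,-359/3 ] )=[ - 962, - 865, - 826.6 , -756, - 656 , - 500 ,- 407, - 359/3, - 860/9, 543, 958]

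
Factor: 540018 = 2^1 * 3^2*19^1*1579^1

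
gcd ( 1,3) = 1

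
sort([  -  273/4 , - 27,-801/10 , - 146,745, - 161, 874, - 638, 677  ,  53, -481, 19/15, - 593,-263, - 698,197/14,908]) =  [ - 698, - 638, - 593, - 481, - 263, - 161, - 146,  -  801/10,  -  273/4, - 27, 19/15  ,  197/14 , 53, 677,  745, 874,908] 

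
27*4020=108540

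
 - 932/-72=233/18 = 12.94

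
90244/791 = 114 + 10/113= 114.09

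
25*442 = 11050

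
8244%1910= 604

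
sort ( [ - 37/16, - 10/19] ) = [- 37/16, - 10/19] 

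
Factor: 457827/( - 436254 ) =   -  2^(  -  1) *7^( - 1)* 13^( - 1)*191^1 = - 191/182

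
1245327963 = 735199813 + 510128150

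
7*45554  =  318878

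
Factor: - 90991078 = -2^1*379^1*120041^1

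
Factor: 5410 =2^1*5^1 * 541^1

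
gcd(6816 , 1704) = 1704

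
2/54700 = 1/27350=0.00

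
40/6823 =40/6823  =  0.01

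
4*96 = 384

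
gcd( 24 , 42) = 6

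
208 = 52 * 4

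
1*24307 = 24307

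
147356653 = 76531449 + 70825204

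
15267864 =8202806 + 7065058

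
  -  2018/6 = - 337 +2/3 = - 336.33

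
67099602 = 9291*7222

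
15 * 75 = 1125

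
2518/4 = 629 + 1/2 = 629.50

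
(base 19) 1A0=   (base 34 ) g7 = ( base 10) 551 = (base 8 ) 1047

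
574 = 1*574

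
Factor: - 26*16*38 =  - 15808=-2^6*13^1 * 19^1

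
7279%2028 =1195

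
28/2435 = 28/2435=0.01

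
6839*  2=13678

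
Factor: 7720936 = 2^3*965117^1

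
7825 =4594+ 3231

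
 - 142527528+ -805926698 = - 948454226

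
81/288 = 9/32 = 0.28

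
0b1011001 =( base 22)41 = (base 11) 81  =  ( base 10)89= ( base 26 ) 3B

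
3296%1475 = 346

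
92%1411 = 92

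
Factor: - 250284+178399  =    -  71885 = -  5^1*11^1*1307^1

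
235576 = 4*58894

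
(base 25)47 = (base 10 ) 107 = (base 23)4F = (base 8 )153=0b1101011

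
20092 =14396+5696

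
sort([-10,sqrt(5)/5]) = [ - 10, sqrt(5 )/5]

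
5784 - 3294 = 2490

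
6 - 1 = 5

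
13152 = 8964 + 4188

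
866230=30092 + 836138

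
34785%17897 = 16888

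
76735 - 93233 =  - 16498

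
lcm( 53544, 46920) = 4551240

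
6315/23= 6315/23 = 274.57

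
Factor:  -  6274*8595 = -53925030 = - 2^1*3^2*5^1*191^1*3137^1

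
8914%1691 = 459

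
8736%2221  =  2073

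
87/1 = 87 = 87.00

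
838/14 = 59 + 6/7 = 59.86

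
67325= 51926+15399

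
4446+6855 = 11301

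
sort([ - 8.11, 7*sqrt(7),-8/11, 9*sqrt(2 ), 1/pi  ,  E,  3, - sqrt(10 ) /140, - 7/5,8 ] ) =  [ - 8.11, - 7/5, - 8/11, - sqrt(10)/140, 1/pi,E,3,8,9*sqrt(2),7  *sqrt(7 )] 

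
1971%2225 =1971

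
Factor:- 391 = -17^1*23^1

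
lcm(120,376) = 5640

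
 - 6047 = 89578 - 95625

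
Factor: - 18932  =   - 2^2*4733^1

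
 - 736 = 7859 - 8595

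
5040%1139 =484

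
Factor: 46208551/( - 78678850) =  - 2^( - 1)*5^( - 2) * 19^1*269^1*9041^1*1573577^( - 1)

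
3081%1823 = 1258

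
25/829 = 25/829 = 0.03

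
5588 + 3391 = 8979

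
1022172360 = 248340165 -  - 773832195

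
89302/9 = 9922  +  4/9= 9922.44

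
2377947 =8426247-6048300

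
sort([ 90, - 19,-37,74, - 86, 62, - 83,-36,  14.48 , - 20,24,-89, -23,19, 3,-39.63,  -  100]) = [ - 100, - 89,  -  86,-83,-39.63,  -  37, - 36,-23, - 20, - 19, 3,14.48 , 19, 24 , 62, 74,  90 ] 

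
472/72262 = 236/36131= 0.01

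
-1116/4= - 279 = - 279.00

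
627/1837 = 57/167 =0.34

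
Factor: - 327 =-3^1*109^1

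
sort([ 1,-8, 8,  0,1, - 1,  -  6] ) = [-8, - 6 ,  -  1,0,1, 1, 8]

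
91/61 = 91/61 = 1.49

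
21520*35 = 753200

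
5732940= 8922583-3189643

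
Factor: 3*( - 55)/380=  - 33/76 = - 2^( - 2)* 3^1*11^1*19^( - 1) 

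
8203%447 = 157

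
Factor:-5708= - 2^2*1427^1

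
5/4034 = 5/4034 =0.00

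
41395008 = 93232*444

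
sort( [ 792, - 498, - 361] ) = [ - 498 , - 361,792 ]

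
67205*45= 3024225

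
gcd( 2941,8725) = 1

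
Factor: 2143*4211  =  9024173 = 2143^1*4211^1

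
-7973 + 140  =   - 7833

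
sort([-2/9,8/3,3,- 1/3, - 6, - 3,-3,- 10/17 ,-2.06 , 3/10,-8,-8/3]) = [ - 8, - 6, - 3,- 3, - 8/3,-2.06 ,-10/17,  -  1/3  ,-2/9,3/10,8/3,  3 ] 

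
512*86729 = 44405248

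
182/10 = 91/5 = 18.20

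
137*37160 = 5090920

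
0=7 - 7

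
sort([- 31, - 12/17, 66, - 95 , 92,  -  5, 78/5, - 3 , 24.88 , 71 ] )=[-95,-31,-5,  -  3, - 12/17, 78/5,24.88, 66,71, 92 ] 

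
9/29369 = 9/29369 = 0.00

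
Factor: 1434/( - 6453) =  - 2^1 *3^( - 2 ) = - 2/9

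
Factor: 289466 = 2^1* 101^1* 1433^1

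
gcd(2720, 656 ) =16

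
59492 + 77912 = 137404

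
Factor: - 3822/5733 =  - 2^1 *3^( - 1)=- 2/3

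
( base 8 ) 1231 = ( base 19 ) 1g0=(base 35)j0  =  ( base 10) 665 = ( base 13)3c2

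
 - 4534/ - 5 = 4534/5 =906.80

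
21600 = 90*240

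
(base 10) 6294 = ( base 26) 982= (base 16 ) 1896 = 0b1100010010110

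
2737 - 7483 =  - 4746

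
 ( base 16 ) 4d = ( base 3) 2212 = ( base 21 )3e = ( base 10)77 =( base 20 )3H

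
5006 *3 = 15018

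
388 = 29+359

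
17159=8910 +8249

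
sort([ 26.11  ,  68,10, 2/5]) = [2/5,10,26.11,  68 ]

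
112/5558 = 8/397 = 0.02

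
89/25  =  3 + 14/25  =  3.56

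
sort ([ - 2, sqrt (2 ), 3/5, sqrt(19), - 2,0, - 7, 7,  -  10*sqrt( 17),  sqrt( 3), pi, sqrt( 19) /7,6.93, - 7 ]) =[ - 10*sqrt(17), - 7, - 7, - 2, - 2, 0,3/5, sqrt(19) /7, sqrt( 2), sqrt (3), pi,sqrt( 19),  6.93, 7 ]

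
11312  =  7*1616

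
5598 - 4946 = 652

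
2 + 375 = 377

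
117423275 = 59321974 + 58101301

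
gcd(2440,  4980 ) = 20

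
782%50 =32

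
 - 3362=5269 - 8631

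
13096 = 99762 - 86666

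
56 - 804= - 748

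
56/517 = 56/517 = 0.11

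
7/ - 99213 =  - 7/99213 =- 0.00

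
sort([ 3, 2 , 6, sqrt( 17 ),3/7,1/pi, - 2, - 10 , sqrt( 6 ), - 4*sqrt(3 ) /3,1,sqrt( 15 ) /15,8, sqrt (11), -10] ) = [ - 10, - 10, - 4*sqrt( 3 ) /3,-2,sqrt( 15)/15,1/pi,3/7,  1,2,sqrt( 6 ), 3,sqrt( 11), sqrt(17), 6,8 ] 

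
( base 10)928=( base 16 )3a0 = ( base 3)1021101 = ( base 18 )2FA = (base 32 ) t0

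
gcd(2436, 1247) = 29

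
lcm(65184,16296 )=65184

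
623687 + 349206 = 972893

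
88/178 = 44/89 = 0.49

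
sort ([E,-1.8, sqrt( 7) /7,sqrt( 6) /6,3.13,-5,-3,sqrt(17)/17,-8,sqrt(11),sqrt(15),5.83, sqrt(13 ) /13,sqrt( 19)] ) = [ - 8,-5,-3,  -  1.8  ,  sqrt(17)/17,sqrt(13 ) /13,sqrt( 7)/7,sqrt( 6) /6,E, 3.13,sqrt( 11),sqrt(15 ),sqrt( 19),5.83 ]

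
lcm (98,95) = 9310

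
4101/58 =70+41/58 = 70.71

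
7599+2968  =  10567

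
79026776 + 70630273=149657049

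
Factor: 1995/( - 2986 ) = -2^( - 1 ) * 3^1*5^1*7^1*19^1 * 1493^( - 1 ) 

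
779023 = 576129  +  202894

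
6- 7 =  - 1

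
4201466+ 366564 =4568030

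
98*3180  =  311640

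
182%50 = 32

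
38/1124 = 19/562= 0.03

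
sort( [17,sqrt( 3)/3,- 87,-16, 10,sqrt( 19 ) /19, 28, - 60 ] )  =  [ - 87 , - 60, - 16,sqrt(19)/19,sqrt( 3) /3,10,17 , 28] 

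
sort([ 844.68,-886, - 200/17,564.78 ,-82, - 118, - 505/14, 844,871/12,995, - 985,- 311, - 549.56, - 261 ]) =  [ - 985,-886, - 549.56,-311 , - 261,-118,-82, - 505/14,  -  200/17,871/12,564.78 , 844, 844.68, 995]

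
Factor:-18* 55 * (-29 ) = 28710 = 2^1 * 3^2*5^1 * 11^1*29^1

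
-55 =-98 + 43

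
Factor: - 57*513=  - 29241 = - 3^4 * 19^2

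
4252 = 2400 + 1852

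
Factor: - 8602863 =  - 3^1*79^1*36299^1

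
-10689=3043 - 13732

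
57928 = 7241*8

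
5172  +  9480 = 14652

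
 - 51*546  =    -  27846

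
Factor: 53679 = 3^1 * 29^1*617^1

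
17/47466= 17/47466= 0.00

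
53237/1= 53237 = 53237.00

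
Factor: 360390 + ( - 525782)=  -2^4*10337^1 = - 165392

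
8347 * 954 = 7963038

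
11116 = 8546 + 2570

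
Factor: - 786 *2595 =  - 2039670  =  - 2^1*3^2*5^1* 131^1*173^1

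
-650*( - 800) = 520000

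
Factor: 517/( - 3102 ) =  - 1/6 = - 2^( - 1)*3^ (  -  1) 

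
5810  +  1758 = 7568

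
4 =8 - 4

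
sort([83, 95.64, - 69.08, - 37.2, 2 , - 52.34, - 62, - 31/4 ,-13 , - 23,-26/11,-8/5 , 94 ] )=[ - 69.08, - 62, - 52.34, -37.2,- 23, - 13, - 31/4,- 26/11, - 8/5 , 2,83,  94,95.64 ] 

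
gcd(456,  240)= 24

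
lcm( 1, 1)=1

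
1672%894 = 778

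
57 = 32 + 25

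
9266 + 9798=19064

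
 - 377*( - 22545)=8499465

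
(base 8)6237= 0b110010011111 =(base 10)3231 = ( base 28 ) 43b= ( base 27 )4bi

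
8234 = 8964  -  730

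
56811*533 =30280263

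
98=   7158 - 7060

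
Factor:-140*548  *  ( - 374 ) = 28693280 = 2^5*5^1 *7^1*11^1*17^1*137^1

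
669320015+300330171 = 969650186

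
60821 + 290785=351606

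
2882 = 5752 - 2870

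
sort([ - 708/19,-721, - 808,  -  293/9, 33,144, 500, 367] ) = [-808, - 721 ,- 708/19, - 293/9, 33, 144, 367,500 ]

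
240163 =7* 34309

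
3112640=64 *48635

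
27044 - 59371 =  - 32327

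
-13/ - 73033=13/73033 = 0.00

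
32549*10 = 325490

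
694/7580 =347/3790 = 0.09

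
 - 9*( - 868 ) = 7812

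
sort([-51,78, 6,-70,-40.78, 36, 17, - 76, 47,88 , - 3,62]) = [ -76,-70 ,-51,-40.78, - 3, 6,17 , 36, 47,  62, 78, 88] 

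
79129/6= 79129/6= 13188.17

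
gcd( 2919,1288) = 7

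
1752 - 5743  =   - 3991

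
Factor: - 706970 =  - 2^1 * 5^1* 11^1*6427^1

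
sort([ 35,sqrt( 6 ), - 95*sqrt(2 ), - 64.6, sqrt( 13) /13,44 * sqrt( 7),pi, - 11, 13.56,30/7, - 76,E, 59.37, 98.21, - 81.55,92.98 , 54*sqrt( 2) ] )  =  [ - 95*sqrt( 2 ), - 81.55, - 76,-64.6, -11,sqrt( 13)/13, sqrt(6 ),E, pi , 30/7,13.56,35,59.37, 54*sqrt(2 ),92.98,98.21,44*sqrt(7)]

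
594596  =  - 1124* (-529) 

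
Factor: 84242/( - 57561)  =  -2^1*3^( - 1 )*7^(-1)*73^1*577^1*2741^ (-1 )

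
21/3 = 7 = 7.00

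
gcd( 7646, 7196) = 2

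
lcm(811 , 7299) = 7299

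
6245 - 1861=4384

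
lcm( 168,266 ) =3192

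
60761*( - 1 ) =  - 60761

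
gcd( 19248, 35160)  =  24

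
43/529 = 43/529 = 0.08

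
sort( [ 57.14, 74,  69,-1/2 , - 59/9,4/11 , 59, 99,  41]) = [ - 59/9, - 1/2,4/11,41,57.14 , 59,  69,  74, 99]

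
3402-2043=1359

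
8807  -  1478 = 7329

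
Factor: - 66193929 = -3^10*19^1*59^1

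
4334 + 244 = 4578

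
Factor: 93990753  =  3^3*3481139^1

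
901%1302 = 901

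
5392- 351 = 5041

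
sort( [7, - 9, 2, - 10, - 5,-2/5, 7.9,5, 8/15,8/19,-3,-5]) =[ -10,-9,-5,  -  5,-3,-2/5,  8/19 , 8/15,2,5, 7,7.9 ] 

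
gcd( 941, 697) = 1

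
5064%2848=2216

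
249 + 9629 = 9878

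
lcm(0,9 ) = 0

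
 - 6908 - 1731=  - 8639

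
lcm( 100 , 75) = 300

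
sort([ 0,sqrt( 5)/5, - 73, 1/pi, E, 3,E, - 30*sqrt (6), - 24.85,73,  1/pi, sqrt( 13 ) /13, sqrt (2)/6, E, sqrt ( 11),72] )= [-30*sqrt(6 ), - 73, - 24.85,0,  sqrt( 2) /6,sqrt( 13 )/13, 1/pi, 1/pi, sqrt( 5)/5,E, E , E,3, sqrt(11),72,  73]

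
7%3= 1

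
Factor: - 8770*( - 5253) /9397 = 46068810/9397 = 2^1*3^1*5^1 * 17^1*103^1 * 877^1*9397^( - 1 )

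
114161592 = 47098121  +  67063471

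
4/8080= 1/2020 =0.00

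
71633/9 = 71633/9 = 7959.22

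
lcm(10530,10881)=326430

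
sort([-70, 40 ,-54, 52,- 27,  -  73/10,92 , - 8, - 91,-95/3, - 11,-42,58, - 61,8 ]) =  [ -91, - 70, - 61, - 54,-42,-95/3, - 27,-11, - 8,-73/10,8, 40,52 , 58,92]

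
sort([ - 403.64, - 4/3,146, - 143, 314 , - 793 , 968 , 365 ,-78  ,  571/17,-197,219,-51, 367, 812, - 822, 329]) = [ - 822, - 793 , - 403.64 , - 197 ,-143, - 78,- 51, -4/3,571/17, 146, 219,314 , 329,365, 367 , 812,968]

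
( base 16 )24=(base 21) 1f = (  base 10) 36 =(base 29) 17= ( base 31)15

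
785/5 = 157 = 157.00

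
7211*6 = 43266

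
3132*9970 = 31226040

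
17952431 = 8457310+9495121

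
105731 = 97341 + 8390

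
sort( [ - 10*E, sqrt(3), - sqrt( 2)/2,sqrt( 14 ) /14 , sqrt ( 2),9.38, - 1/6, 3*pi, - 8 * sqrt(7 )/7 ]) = [-10 *E , - 8 * sqrt(7)/7, - sqrt ( 2)/2,  -  1/6, sqrt( 14)/14,sqrt ( 2), sqrt( 3), 9.38,3*pi]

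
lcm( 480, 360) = 1440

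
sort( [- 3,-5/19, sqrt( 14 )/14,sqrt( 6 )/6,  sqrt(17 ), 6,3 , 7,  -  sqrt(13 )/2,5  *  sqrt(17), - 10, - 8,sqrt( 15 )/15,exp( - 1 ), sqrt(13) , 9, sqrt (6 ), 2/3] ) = [ - 10, - 8,-3,-sqrt(13) /2, - 5/19, sqrt(15) /15,  sqrt(14)/14, exp( - 1), sqrt( 6) /6,  2/3, sqrt(6), 3, sqrt(13 ) , sqrt(17), 6, 7,9, 5*sqrt(17) ] 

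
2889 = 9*321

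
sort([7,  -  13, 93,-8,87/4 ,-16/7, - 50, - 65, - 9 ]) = [- 65, - 50, - 13,-9,-8,-16/7, 7,87/4, 93] 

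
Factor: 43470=2^1*3^3 *5^1*7^1*23^1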